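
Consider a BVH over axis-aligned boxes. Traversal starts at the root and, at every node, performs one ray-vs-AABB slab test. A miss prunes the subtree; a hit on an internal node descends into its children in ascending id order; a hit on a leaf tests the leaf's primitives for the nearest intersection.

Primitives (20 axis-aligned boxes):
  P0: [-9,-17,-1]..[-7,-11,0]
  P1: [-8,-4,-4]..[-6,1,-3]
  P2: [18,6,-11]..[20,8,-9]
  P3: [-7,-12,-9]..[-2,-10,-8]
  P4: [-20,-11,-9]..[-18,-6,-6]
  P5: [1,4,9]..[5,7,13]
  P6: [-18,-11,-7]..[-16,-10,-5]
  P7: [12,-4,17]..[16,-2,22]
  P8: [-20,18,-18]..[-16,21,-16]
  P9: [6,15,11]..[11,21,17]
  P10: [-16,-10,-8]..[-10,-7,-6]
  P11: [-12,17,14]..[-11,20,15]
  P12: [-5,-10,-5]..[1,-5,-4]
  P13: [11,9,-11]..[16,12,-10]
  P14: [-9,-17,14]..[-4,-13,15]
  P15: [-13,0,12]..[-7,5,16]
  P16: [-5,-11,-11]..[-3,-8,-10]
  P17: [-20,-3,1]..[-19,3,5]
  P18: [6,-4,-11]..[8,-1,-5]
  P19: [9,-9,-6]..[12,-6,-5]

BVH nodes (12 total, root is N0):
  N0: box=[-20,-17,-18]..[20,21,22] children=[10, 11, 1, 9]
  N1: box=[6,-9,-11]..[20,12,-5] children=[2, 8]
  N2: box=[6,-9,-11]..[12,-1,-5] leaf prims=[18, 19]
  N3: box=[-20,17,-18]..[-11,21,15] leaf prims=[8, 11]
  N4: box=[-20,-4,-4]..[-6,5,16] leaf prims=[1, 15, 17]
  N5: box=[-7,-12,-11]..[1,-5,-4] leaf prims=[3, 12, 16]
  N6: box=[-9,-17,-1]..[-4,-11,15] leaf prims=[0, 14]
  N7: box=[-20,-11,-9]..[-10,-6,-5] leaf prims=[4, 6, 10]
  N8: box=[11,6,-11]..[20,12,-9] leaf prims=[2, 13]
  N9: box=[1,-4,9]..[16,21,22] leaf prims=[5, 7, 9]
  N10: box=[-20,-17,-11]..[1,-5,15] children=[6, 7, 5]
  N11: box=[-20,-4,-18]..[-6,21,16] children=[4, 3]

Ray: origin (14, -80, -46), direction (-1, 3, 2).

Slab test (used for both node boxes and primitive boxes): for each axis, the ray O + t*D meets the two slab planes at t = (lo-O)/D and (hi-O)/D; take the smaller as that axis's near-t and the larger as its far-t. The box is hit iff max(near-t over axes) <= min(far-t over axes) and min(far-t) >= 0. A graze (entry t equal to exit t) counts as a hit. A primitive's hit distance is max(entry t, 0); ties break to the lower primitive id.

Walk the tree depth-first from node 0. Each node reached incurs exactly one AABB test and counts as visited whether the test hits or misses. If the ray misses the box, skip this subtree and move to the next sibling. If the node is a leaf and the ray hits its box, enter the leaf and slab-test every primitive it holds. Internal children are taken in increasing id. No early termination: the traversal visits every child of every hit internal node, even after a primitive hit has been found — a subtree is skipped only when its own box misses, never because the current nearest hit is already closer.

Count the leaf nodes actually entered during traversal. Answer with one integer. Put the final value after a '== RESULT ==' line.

Walk:
N0 x:[-6,34] y:[21,101/3] z:[14,34] -> hit [21,101/3], descend [1, 9, 10, 11]
  N1 x:[-6,8] y:[71/3,92/3] z:[35/2,41/2] -> miss, prune
  N9 x:[-2,13] y:[76/3,101/3] z:[55/2,34] -> miss, prune
  N10 x:[13,34] y:[21,25] z:[35/2,61/2] -> hit [21,25], descend [5, 6, 7]
    N5 x:[13,21] y:[68/3,25] z:[35/2,21] -> miss, prune
    N6 x:[18,23] y:[21,23] z:[45/2,61/2] -> hit [45/2,23] leaf, test {P0@t=45/2, P14(miss)}
    N7 x:[24,34] y:[23,74/3] z:[37/2,41/2] -> miss, prune
  N11 x:[20,34] y:[76/3,101/3] z:[14,31] -> hit [76/3,31], descend [3, 4]
    N3 x:[25,34] y:[97/3,101/3] z:[14,61/2] -> miss, prune
    N4 x:[20,34] y:[76/3,85/3] z:[21,31] -> hit [76/3,85/3] leaf, test {P1(miss), P15(miss), P17(miss)}

Summary -> nodes [0, 1, 9, 10, 5, 6, 7, 11, 3, 4]; box-tests=10; leaf-entries=2; first=P0

== RESULT ==
2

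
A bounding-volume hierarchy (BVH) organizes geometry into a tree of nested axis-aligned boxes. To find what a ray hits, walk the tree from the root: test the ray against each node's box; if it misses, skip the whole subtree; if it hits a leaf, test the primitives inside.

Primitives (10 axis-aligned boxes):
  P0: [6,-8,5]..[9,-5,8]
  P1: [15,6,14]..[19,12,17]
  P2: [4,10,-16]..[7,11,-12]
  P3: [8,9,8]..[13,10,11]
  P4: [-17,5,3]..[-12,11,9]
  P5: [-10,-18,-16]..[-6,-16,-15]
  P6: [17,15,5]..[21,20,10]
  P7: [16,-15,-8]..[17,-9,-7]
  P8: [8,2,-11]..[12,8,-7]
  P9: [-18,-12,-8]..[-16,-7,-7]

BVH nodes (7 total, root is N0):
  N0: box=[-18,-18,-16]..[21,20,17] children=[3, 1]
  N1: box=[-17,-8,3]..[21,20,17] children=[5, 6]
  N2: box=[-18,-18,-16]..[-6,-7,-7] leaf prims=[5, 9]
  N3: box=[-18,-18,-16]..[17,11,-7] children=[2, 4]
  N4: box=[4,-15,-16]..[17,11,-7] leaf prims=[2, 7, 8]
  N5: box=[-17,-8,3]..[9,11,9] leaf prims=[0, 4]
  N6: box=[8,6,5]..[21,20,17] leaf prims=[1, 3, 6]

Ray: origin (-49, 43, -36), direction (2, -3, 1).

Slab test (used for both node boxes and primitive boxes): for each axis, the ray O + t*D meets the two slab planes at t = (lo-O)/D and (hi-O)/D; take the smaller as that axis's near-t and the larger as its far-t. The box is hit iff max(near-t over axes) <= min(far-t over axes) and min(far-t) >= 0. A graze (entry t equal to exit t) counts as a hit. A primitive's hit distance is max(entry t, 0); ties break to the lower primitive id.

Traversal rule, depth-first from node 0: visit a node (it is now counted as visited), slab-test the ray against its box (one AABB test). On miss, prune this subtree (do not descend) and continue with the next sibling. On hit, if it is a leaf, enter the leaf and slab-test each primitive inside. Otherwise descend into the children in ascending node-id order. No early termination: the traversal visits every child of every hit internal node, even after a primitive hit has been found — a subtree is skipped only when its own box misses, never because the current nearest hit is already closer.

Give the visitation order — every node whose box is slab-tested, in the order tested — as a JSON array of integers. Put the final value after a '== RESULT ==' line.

Walk:
N0 x:[31/2,35] y:[23/3,61/3] z:[20,53] -> hit [20,61/3], descend [1, 3]
  N1 x:[16,35] y:[23/3,17] z:[39,53] -> miss, prune
  N3 x:[31/2,33] y:[32/3,61/3] z:[20,29] -> hit [20,61/3], descend [2, 4]
    N2 x:[31/2,43/2] y:[50/3,61/3] z:[20,29] -> hit [20,61/3] leaf, test {P5@t=20, P9(miss)}
    N4 x:[53/2,33] y:[32/3,58/3] z:[20,29] -> miss, prune

Visited [0, 1, 3, 2, 4]. Tests: 5 box, 1 leaf. Nearest: P5.

== RESULT ==
[0, 1, 3, 2, 4]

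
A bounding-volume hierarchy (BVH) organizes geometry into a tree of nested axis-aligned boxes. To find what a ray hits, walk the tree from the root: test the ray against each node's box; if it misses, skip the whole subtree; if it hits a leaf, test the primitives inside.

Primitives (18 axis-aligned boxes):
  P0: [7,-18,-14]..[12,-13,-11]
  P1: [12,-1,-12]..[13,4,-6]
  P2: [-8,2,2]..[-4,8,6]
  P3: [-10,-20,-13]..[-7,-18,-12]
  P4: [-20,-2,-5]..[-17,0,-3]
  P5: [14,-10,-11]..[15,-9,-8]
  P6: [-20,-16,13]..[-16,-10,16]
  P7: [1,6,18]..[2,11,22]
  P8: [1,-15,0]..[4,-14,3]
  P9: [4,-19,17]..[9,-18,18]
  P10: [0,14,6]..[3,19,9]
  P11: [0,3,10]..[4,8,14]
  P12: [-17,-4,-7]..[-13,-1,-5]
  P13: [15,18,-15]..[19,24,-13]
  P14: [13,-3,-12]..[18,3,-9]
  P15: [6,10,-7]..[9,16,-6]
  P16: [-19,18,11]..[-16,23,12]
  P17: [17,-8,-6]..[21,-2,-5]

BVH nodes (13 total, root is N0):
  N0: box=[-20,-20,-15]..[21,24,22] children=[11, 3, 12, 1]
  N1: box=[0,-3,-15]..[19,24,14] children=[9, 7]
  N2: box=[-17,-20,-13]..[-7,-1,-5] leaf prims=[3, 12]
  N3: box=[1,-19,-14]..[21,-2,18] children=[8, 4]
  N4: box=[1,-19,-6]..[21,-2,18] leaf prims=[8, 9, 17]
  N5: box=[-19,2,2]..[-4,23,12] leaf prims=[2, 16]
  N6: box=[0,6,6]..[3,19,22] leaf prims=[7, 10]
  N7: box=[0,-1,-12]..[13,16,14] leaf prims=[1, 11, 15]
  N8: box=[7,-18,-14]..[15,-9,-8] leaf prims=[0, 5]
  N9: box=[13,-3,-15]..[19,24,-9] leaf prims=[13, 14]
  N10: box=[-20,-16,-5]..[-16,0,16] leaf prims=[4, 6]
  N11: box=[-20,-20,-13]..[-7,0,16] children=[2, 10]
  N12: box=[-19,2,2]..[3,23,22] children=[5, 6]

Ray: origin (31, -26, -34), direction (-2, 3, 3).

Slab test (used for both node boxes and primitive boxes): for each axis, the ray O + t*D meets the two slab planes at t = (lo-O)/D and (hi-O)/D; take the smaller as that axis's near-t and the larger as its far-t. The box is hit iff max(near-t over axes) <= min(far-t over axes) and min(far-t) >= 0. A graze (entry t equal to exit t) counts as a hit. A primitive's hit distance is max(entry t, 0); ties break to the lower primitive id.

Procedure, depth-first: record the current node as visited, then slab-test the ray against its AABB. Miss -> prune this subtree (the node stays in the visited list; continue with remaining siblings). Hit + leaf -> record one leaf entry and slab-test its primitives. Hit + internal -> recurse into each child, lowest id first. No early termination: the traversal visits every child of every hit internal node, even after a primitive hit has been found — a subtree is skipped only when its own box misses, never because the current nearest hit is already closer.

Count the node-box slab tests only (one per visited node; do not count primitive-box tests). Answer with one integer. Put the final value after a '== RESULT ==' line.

Traverse from the root:
N0 x:[5,51/2] y:[2,50/3] z:[19/3,56/3] -> hit [19/3,50/3], descend [1, 3, 11, 12]
  N1 x:[6,31/2] y:[23/3,50/3] z:[19/3,16] -> hit [23/3,31/2], descend [7, 9]
    N7 x:[9,31/2] y:[25/3,14] z:[22/3,16] -> hit [9,14] leaf, test {P1@t=9, P11(miss), P15(miss)}
    N9 x:[6,9] y:[23/3,50/3] z:[19/3,25/3] -> hit [23/3,25/3] leaf, test {P13(miss), P14@t=23/3}
  N3 x:[5,15] y:[7/3,8] z:[20/3,52/3] -> hit [20/3,8], descend [4, 8]
    N4 x:[5,15] y:[7/3,8] z:[28/3,52/3] -> miss, prune
    N8 x:[8,12] y:[8/3,17/3] z:[20/3,26/3] -> miss, prune
  N11 x:[19,51/2] y:[2,26/3] z:[7,50/3] -> miss, prune
  N12 x:[14,25] y:[28/3,49/3] z:[12,56/3] -> hit [14,49/3], descend [5, 6]
    N5 x:[35/2,25] y:[28/3,49/3] z:[12,46/3] -> miss, prune
    N6 x:[14,31/2] y:[32/3,15] z:[40/3,56/3] -> hit [14,15] leaf, test {P7(miss), P10@t=14}

Summary -> nodes [0, 1, 7, 9, 3, 4, 8, 11, 12, 5, 6]; box-tests=11; leaf-entries=3; first=P14

== RESULT ==
11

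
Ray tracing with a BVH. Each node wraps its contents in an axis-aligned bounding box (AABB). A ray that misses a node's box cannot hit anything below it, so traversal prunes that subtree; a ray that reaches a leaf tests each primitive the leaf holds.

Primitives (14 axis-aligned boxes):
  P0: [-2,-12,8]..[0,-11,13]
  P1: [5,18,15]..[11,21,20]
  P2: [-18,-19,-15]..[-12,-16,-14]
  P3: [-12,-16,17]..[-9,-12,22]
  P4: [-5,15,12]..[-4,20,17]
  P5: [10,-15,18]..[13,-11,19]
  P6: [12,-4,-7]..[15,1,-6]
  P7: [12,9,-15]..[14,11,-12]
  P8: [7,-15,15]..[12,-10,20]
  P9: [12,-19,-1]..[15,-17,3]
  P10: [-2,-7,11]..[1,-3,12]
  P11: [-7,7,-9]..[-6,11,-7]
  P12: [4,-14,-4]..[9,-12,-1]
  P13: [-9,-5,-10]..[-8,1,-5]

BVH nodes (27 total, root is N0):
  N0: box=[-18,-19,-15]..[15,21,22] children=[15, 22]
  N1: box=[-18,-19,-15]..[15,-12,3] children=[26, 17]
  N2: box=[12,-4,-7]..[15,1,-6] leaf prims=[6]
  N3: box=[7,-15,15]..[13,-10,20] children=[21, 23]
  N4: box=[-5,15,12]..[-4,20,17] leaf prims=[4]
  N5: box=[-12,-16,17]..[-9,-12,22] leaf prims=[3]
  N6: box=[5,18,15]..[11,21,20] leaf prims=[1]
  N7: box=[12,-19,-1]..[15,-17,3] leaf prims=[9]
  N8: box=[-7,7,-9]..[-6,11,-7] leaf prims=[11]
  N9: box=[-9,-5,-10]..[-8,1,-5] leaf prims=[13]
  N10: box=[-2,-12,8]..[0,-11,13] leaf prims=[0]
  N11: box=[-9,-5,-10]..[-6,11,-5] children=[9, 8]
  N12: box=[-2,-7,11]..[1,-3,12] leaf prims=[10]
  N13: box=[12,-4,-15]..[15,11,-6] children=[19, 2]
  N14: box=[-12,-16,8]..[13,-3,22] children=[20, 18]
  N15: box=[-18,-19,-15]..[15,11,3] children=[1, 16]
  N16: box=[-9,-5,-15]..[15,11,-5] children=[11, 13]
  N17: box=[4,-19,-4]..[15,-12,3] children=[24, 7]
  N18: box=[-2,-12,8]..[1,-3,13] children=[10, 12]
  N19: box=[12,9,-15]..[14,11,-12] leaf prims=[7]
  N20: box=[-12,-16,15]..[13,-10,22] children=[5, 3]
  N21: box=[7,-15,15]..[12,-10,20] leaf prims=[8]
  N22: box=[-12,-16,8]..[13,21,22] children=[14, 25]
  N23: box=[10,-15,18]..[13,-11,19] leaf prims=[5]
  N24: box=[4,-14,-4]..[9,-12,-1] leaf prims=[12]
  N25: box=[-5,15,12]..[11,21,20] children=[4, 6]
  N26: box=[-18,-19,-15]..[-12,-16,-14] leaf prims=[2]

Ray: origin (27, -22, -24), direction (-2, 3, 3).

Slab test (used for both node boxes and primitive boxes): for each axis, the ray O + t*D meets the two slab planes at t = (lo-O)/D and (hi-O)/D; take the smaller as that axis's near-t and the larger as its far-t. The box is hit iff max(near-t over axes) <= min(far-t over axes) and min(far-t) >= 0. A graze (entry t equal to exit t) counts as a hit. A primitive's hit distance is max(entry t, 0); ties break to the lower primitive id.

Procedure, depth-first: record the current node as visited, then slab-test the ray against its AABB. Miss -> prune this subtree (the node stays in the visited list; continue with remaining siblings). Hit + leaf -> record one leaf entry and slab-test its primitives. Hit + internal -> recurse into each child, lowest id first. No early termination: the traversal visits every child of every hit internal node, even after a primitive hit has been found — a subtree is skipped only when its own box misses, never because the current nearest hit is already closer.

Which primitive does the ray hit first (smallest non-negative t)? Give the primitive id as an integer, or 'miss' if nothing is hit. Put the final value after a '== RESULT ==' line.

Trace the traversal:
N0 x:[6,45/2] y:[1,43/3] z:[3,46/3] -> hit [6,43/3], descend [15, 22]
  N15 x:[6,45/2] y:[1,11] z:[3,9] -> hit [6,9], descend [1, 16]
    N1 x:[6,45/2] y:[1,10/3] z:[3,9] -> miss, prune
    N16 x:[6,18] y:[17/3,11] z:[3,19/3] -> hit [6,19/3], descend [11, 13]
      N11 x:[33/2,18] y:[17/3,11] z:[14/3,19/3] -> miss, prune
      N13 x:[6,15/2] y:[6,11] z:[3,6] -> hit [6,6], descend [2, 19]
        N2 x:[6,15/2] y:[6,23/3] z:[17/3,6] -> hit [6,6] leaf, test {P6@t=6}
        N19 x:[13/2,15/2] y:[31/3,11] z:[3,4] -> miss, prune
  N22 x:[7,39/2] y:[2,43/3] z:[32/3,46/3] -> hit [32/3,43/3], descend [14, 25]
    N14 x:[7,39/2] y:[2,19/3] z:[32/3,46/3] -> miss, prune
    N25 x:[8,16] y:[37/3,43/3] z:[12,44/3] -> hit [37/3,43/3], descend [4, 6]
      N4 x:[31/2,16] y:[37/3,14] z:[12,41/3] -> miss, prune
      N6 x:[8,11] y:[40/3,43/3] z:[13,44/3] -> miss, prune

13 AABB tests over nodes [0, 15, 1, 16, 11, 13, 2, 19, 22, 14, 25, 4, 6]; 1 leaf entered; closest P6.

== RESULT ==
6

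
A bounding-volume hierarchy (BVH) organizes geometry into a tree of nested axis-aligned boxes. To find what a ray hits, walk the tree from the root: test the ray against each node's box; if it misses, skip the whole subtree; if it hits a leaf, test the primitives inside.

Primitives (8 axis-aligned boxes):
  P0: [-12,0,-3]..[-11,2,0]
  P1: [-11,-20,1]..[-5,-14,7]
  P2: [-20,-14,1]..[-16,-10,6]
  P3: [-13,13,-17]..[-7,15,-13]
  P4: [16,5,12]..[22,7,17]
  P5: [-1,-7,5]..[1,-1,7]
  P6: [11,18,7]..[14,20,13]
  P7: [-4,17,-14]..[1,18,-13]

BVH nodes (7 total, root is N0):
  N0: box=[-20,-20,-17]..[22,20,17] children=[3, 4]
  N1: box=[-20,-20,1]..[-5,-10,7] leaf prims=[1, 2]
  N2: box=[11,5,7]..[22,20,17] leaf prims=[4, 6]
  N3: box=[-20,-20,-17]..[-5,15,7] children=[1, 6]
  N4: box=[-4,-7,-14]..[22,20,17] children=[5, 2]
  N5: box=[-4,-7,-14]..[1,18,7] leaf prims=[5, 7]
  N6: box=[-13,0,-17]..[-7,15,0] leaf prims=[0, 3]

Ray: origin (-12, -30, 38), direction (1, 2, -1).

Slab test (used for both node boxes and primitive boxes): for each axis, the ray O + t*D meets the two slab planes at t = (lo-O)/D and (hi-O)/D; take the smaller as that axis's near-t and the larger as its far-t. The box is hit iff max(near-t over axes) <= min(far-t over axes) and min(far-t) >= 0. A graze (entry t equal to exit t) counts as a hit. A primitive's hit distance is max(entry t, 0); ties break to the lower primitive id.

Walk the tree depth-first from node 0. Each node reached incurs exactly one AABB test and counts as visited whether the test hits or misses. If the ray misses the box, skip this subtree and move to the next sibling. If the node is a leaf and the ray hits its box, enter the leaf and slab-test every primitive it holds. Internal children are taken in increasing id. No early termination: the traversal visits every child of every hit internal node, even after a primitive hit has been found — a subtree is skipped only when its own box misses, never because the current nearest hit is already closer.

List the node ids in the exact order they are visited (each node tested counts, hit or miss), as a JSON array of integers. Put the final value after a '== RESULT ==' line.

Trace the traversal:
N0 x:[-8,34] y:[5,25] z:[21,55] -> hit [21,25], descend [3, 4]
  N3 x:[-8,7] y:[5,45/2] z:[31,55] -> miss, prune
  N4 x:[8,34] y:[23/2,25] z:[21,52] -> hit [21,25], descend [2, 5]
    N2 x:[23,34] y:[35/2,25] z:[21,31] -> hit [23,25] leaf, test {P4(miss), P6@t=25}
    N5 x:[8,13] y:[23/2,24] z:[31,52] -> miss, prune

order=[0, 3, 4, 2, 5]  |boxes|=5  |leaves|=1  hit=P6

== RESULT ==
[0, 3, 4, 2, 5]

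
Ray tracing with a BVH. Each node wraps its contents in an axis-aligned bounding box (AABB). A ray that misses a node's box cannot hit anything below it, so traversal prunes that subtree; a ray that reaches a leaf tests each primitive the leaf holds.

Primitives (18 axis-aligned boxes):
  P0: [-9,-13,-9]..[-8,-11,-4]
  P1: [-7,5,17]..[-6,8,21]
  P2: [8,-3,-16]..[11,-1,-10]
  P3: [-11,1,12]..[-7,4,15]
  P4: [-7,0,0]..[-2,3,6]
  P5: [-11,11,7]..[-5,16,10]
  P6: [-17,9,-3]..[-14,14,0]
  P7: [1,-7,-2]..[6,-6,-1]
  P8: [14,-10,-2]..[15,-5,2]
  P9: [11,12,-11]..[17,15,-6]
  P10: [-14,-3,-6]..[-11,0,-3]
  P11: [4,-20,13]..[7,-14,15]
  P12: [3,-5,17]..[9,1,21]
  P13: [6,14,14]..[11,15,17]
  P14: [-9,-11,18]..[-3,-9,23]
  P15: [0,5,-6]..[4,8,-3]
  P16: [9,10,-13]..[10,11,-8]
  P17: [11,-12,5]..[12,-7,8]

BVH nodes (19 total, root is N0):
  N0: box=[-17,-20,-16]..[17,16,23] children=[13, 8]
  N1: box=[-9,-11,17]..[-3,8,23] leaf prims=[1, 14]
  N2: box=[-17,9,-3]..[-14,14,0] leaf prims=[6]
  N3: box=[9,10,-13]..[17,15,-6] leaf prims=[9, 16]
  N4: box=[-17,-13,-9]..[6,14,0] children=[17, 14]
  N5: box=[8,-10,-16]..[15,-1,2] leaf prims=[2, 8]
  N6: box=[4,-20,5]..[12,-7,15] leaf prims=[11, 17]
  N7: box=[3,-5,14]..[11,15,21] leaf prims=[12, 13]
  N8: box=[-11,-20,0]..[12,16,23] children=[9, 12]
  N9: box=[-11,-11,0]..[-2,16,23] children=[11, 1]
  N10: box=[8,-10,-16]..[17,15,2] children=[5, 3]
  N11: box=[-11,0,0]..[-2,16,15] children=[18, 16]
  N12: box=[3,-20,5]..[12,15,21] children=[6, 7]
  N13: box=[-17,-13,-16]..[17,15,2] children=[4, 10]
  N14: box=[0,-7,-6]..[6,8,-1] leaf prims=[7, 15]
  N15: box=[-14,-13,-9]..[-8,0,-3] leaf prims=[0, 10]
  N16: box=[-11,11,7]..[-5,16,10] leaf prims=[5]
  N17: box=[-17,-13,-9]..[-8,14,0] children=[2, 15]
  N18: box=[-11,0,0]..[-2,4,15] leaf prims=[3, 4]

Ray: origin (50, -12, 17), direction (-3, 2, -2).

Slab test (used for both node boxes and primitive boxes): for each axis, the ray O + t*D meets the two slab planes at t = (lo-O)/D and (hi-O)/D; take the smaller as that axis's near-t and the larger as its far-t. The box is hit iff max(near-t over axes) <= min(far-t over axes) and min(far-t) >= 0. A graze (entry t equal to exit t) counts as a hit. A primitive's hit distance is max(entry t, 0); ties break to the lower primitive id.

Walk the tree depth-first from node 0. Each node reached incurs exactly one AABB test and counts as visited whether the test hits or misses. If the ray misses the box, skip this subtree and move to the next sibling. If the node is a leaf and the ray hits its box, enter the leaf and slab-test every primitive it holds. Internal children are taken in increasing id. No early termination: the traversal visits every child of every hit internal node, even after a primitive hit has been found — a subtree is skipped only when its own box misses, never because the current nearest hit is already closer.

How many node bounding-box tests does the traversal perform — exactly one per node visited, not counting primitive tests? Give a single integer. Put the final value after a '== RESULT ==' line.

Trace the traversal:
N0 x:[11,67/3] y:[-4,14] z:[-3,33/2] -> hit [11,14], descend [8, 13]
  N8 x:[38/3,61/3] y:[-4,14] z:[-3,17/2] -> miss, prune
  N13 x:[11,67/3] y:[-1/2,27/2] z:[15/2,33/2] -> hit [11,27/2], descend [4, 10]
    N4 x:[44/3,67/3] y:[-1/2,13] z:[17/2,13] -> miss, prune
    N10 x:[11,14] y:[1,27/2] z:[15/2,33/2] -> hit [11,27/2], descend [3, 5]
      N3 x:[11,41/3] y:[11,27/2] z:[23/2,15] -> hit [23/2,27/2] leaf, test {P9@t=12, P16(miss)}
      N5 x:[35/3,14] y:[1,11/2] z:[15/2,33/2] -> miss, prune

Visited [0, 8, 13, 4, 10, 3, 5]. Tests: 7 box, 1 leaf. Nearest: P9.

== RESULT ==
7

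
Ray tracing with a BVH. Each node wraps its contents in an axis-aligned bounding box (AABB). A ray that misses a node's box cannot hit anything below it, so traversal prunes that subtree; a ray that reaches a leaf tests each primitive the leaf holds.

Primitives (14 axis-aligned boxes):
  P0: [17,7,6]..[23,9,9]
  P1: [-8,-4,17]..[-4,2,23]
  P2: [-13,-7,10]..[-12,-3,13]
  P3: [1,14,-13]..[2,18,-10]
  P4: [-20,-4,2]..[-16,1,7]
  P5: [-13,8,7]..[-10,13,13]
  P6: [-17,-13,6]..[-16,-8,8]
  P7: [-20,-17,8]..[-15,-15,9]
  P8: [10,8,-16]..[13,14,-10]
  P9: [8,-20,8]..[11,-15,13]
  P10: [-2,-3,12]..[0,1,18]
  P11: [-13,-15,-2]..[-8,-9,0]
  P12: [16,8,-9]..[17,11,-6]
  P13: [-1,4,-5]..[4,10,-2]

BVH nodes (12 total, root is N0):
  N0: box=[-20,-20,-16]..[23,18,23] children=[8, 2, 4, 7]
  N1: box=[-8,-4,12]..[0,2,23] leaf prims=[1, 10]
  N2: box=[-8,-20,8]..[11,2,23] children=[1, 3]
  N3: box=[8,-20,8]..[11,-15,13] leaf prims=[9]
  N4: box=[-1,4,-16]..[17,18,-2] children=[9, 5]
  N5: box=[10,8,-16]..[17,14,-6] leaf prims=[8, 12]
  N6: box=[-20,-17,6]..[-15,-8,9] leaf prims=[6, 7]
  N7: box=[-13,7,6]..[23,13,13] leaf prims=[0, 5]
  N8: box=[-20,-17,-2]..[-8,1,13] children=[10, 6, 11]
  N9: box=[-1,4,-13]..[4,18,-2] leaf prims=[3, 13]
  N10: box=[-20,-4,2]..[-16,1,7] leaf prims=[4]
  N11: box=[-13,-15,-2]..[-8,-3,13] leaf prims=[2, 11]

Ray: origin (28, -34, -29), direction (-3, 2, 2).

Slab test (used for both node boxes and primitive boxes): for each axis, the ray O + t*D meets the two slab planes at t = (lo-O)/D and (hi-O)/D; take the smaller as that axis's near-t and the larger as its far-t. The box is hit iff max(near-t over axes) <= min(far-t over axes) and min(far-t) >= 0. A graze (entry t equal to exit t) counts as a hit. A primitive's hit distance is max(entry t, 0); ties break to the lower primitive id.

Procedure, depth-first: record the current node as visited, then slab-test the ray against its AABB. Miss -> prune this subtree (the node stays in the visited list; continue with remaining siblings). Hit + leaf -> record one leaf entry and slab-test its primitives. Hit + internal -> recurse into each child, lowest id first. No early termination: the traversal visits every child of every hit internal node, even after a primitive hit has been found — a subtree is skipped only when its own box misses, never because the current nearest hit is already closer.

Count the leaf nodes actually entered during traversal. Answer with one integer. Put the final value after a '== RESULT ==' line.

Walk:
N0 x:[5/3,16] y:[7,26] z:[13/2,26] -> hit [7,16], descend [2, 4, 7, 8]
  N2 x:[17/3,12] y:[7,18] z:[37/2,26] -> miss, prune
  N4 x:[11/3,29/3] y:[19,26] z:[13/2,27/2] -> miss, prune
  N7 x:[5/3,41/3] y:[41/2,47/2] z:[35/2,21] -> miss, prune
  N8 x:[12,16] y:[17/2,35/2] z:[27/2,21] -> hit [27/2,16], descend [6, 10, 11]
    N6 x:[43/3,16] y:[17/2,13] z:[35/2,19] -> miss, prune
    N10 x:[44/3,16] y:[15,35/2] z:[31/2,18] -> hit [31/2,16] leaf, test {P4@t=31/2}
    N11 x:[12,41/3] y:[19/2,31/2] z:[27/2,21] -> hit [27/2,41/3] leaf, test {P2(miss), P11(miss)}

Summary -> nodes [0, 2, 4, 7, 8, 6, 10, 11]; box-tests=8; leaf-entries=2; first=P4

== RESULT ==
2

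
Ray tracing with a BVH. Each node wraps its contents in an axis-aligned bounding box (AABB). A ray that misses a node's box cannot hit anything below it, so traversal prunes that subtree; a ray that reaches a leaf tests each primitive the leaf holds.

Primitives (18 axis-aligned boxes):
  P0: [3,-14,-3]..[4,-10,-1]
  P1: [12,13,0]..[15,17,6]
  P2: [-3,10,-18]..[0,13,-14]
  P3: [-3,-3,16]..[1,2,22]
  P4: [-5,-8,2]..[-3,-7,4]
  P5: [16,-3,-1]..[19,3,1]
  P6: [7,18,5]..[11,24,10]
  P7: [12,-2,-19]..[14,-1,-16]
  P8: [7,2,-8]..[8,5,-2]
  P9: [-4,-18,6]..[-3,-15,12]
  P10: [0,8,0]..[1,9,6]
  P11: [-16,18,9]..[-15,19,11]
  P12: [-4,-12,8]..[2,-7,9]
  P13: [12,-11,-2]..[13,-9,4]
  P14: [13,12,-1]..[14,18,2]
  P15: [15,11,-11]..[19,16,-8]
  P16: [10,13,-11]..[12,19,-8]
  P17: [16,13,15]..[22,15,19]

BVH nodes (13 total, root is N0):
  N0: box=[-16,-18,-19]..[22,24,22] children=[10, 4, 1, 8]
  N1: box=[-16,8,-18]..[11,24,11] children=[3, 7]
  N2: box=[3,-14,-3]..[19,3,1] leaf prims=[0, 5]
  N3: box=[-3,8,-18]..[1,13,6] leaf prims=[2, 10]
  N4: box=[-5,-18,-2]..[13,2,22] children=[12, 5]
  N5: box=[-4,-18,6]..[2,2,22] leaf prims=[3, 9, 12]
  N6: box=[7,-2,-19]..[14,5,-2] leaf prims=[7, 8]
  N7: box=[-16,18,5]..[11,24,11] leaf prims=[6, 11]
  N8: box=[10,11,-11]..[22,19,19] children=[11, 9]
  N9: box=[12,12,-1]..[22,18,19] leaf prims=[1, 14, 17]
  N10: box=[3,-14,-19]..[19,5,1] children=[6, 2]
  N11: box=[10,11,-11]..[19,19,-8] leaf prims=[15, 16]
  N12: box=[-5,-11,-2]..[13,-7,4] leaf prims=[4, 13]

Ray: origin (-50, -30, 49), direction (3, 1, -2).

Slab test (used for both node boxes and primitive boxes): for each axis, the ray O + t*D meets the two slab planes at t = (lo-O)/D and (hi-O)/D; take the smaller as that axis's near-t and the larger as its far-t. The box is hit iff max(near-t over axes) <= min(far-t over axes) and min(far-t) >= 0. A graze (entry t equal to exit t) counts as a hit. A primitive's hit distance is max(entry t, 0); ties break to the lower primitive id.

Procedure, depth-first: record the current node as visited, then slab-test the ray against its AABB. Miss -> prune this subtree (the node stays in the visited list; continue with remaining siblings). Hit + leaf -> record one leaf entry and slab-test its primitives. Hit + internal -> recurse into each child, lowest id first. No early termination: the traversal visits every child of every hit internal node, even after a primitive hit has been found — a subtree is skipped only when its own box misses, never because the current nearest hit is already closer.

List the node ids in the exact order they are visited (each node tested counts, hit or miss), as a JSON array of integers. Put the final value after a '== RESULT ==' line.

Traverse from the root:
N0 x:[34/3,24] y:[12,54] z:[27/2,34] -> hit [27/2,24], descend [1, 4, 8, 10]
  N1 x:[34/3,61/3] y:[38,54] z:[19,67/2] -> miss, prune
  N4 x:[15,21] y:[12,32] z:[27/2,51/2] -> hit [15,21], descend [5, 12]
    N5 x:[46/3,52/3] y:[12,32] z:[27/2,43/2] -> hit [46/3,52/3] leaf, test {P3(miss), P9(miss), P12(miss)}
    N12 x:[15,21] y:[19,23] z:[45/2,51/2] -> miss, prune
  N8 x:[20,24] y:[41,49] z:[15,30] -> miss, prune
  N10 x:[53/3,23] y:[16,35] z:[24,34] -> miss, prune

Visited [0, 1, 4, 5, 12, 8, 10]. Tests: 7 box, 1 leaf. Nearest: miss.

== RESULT ==
[0, 1, 4, 5, 12, 8, 10]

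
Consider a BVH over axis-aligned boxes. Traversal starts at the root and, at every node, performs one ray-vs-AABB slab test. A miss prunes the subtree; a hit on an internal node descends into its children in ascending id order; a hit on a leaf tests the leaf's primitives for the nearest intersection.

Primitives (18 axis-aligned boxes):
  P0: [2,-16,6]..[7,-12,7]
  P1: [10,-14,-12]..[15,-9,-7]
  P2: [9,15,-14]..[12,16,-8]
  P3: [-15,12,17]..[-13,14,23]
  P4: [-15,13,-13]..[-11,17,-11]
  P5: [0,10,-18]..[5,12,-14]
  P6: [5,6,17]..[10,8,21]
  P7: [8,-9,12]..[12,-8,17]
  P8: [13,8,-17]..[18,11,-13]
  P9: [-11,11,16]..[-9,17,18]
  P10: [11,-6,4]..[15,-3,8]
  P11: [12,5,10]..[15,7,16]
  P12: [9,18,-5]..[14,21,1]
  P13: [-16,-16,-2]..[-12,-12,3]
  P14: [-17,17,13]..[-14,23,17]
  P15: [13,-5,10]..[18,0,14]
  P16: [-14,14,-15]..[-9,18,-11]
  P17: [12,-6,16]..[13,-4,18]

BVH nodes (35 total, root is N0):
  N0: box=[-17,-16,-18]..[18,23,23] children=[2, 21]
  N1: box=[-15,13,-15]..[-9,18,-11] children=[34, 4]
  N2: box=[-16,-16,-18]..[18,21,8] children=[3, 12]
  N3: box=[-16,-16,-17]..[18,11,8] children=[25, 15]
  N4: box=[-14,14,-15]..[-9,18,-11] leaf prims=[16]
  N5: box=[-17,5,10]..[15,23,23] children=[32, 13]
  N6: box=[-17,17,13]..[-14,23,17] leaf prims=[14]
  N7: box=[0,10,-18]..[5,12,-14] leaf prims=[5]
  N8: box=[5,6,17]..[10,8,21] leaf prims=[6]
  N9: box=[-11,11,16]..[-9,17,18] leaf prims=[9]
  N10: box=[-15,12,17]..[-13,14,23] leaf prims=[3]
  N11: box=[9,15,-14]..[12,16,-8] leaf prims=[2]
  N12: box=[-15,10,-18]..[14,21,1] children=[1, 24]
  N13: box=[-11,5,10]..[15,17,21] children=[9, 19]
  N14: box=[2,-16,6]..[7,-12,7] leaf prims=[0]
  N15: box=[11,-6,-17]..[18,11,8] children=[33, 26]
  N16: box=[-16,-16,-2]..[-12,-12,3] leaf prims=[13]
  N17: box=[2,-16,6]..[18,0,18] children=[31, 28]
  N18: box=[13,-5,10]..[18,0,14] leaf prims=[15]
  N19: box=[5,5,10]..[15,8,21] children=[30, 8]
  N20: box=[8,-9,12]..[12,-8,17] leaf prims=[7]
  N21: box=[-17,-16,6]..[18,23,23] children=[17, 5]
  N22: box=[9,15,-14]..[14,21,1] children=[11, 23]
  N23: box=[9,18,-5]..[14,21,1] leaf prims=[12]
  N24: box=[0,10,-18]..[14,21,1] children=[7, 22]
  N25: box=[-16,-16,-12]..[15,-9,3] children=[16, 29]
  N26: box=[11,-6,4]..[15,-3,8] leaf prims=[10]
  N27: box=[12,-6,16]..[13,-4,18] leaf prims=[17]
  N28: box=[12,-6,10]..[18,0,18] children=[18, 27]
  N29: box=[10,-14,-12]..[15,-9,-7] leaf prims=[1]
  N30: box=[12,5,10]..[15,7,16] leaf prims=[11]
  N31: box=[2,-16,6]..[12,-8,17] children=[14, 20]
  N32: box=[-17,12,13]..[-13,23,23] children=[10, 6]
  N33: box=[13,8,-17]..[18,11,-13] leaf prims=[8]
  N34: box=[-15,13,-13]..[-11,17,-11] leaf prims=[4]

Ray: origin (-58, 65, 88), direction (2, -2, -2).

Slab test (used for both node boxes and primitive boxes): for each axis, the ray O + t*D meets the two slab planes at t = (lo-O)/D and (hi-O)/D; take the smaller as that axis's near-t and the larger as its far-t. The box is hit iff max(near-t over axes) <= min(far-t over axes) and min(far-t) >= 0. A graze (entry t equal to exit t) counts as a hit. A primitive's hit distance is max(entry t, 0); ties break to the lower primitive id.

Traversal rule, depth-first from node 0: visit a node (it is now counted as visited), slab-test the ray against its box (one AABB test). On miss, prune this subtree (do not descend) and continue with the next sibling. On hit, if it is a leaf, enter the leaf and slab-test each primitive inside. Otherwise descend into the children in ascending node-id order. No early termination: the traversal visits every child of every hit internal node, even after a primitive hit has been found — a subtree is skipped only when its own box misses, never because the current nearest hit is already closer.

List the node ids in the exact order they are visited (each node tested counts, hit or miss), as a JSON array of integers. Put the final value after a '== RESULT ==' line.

Trace the traversal:
N0 x:[41/2,38] y:[21,81/2] z:[65/2,53] -> hit [65/2,38], descend [2, 21]
  N2 x:[21,38] y:[22,81/2] z:[40,53] -> miss, prune
  N21 x:[41/2,38] y:[21,81/2] z:[65/2,41] -> hit [65/2,38], descend [5, 17]
    N5 x:[41/2,73/2] y:[21,30] z:[65/2,39] -> miss, prune
    N17 x:[30,38] y:[65/2,81/2] z:[35,41] -> hit [35,38], descend [28, 31]
      N28 x:[35,38] y:[65/2,71/2] z:[35,39] -> hit [35,71/2], descend [18, 27]
        N18 x:[71/2,38] y:[65/2,35] z:[37,39] -> miss, prune
        N27 x:[35,71/2] y:[69/2,71/2] z:[35,36] -> hit [35,71/2] leaf, test {P17@t=35}
      N31 x:[30,35] y:[73/2,81/2] z:[71/2,41] -> miss, prune

Summary -> nodes [0, 2, 21, 5, 17, 28, 18, 27, 31]; box-tests=9; leaf-entries=1; first=P17

== RESULT ==
[0, 2, 21, 5, 17, 28, 18, 27, 31]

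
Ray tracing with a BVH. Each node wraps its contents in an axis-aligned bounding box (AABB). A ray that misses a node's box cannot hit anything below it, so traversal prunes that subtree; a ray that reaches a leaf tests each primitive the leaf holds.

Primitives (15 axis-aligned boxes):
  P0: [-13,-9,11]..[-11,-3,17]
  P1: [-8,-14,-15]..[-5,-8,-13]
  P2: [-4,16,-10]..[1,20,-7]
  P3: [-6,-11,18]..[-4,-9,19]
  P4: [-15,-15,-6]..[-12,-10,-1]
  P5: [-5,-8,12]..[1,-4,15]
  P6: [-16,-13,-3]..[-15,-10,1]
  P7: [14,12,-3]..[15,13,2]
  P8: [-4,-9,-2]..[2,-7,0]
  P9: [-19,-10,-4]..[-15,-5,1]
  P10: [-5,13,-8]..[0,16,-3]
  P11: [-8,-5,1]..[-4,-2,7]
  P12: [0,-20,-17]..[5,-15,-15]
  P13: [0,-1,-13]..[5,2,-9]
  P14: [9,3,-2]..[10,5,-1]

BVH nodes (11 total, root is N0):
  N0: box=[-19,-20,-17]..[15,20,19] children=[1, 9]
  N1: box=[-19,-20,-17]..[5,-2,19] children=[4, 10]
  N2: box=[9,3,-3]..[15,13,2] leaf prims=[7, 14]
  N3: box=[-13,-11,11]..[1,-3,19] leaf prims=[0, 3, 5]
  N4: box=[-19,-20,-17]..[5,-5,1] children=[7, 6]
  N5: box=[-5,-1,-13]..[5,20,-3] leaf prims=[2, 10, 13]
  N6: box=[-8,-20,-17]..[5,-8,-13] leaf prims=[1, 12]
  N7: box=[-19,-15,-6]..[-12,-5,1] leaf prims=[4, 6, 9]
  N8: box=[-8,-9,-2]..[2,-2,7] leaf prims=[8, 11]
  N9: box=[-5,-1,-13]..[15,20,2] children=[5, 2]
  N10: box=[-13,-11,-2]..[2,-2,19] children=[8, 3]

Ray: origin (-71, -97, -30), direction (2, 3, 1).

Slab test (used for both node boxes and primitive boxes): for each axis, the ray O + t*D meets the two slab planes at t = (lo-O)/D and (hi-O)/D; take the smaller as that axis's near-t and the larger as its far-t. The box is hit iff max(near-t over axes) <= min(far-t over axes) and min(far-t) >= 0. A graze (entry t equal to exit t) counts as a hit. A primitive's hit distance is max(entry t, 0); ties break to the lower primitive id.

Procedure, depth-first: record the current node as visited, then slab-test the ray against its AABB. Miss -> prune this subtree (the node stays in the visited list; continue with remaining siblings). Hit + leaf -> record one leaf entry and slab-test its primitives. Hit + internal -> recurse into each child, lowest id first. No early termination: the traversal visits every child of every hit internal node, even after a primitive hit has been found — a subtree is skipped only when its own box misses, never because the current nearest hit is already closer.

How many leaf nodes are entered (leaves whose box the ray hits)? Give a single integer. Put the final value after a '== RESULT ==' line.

Trace the traversal:
N0 x:[26,43] y:[77/3,39] z:[13,49] -> hit [26,39], descend [1, 9]
  N1 x:[26,38] y:[77/3,95/3] z:[13,49] -> hit [26,95/3], descend [4, 10]
    N4 x:[26,38] y:[77/3,92/3] z:[13,31] -> hit [26,92/3], descend [6, 7]
      N6 x:[63/2,38] y:[77/3,89/3] z:[13,17] -> miss, prune
      N7 x:[26,59/2] y:[82/3,92/3] z:[24,31] -> hit [82/3,59/2] leaf, test {P4@t=28, P6@t=28, P9(miss)}
    N10 x:[29,73/2] y:[86/3,95/3] z:[28,49] -> hit [29,95/3], descend [3, 8]
      N3 x:[29,36] y:[86/3,94/3] z:[41,49] -> miss, prune
      N8 x:[63/2,73/2] y:[88/3,95/3] z:[28,37] -> hit [63/2,95/3] leaf, test {P8(miss), P11@t=63/2}
  N9 x:[33,43] y:[32,39] z:[17,32] -> miss, prune

Visited [0, 1, 4, 6, 7, 10, 3, 8, 9]. Tests: 9 box, 2 leaf. Nearest: P4.

== RESULT ==
2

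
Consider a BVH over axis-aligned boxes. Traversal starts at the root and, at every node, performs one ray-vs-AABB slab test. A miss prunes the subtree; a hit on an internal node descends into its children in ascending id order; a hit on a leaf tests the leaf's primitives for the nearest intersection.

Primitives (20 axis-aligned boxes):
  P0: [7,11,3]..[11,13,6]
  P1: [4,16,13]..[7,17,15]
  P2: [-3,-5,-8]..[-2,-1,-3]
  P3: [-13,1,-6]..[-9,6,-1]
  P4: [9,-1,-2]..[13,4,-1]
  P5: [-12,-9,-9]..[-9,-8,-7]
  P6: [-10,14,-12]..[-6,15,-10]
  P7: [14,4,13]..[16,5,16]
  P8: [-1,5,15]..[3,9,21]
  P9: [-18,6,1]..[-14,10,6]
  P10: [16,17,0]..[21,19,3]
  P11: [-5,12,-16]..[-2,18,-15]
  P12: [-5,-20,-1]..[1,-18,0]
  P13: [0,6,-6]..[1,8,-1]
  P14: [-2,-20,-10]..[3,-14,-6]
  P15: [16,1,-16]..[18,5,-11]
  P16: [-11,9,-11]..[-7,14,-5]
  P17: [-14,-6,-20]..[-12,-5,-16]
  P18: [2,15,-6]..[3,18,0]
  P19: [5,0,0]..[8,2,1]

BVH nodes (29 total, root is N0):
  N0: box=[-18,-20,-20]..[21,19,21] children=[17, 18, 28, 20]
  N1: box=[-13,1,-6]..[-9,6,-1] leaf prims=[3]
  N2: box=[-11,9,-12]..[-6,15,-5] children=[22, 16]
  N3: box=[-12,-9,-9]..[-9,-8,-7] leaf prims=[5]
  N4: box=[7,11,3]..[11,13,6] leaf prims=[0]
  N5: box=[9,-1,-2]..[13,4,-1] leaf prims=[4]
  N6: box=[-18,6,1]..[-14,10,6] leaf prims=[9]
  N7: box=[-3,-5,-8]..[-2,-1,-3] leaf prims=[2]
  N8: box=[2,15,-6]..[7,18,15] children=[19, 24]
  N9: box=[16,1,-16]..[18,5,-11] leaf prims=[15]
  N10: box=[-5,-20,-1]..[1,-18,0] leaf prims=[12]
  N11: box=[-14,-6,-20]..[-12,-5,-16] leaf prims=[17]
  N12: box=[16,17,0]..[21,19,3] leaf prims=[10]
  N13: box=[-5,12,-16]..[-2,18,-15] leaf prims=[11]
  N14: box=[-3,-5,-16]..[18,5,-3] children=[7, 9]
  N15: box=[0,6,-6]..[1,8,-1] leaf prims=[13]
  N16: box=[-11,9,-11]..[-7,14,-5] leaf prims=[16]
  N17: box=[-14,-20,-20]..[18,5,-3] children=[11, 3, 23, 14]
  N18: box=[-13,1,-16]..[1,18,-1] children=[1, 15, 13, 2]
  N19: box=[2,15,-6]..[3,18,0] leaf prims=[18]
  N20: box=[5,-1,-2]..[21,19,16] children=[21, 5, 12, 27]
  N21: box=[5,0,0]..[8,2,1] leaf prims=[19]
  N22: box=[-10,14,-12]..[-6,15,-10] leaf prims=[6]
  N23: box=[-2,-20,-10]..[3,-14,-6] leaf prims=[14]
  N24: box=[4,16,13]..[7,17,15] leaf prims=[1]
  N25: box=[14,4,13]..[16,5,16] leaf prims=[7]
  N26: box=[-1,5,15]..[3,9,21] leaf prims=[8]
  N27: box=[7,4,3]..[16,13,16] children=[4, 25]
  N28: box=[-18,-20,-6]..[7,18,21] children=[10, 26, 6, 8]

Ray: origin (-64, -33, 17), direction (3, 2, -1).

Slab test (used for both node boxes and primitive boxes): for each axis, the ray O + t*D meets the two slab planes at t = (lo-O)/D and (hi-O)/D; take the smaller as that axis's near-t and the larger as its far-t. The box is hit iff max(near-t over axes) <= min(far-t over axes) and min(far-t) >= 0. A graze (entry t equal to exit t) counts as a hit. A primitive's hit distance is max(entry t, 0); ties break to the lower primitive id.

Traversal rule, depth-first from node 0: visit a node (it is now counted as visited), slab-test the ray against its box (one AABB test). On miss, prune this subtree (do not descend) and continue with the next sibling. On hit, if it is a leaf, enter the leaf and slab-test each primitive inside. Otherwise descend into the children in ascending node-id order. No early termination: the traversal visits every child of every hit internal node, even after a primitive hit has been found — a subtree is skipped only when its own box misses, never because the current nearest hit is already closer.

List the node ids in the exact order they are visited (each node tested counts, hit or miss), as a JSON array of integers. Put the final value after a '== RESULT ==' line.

Walk:
N0 x:[46/3,85/3] y:[13/2,26] z:[-4,37] -> hit [46/3,26], descend [17, 18, 20, 28]
  N17 x:[50/3,82/3] y:[13/2,19] z:[20,37] -> miss, prune
  N18 x:[17,65/3] y:[17,51/2] z:[18,33] -> hit [18,65/3], descend [1, 2, 13, 15]
    N1 x:[17,55/3] y:[17,39/2] z:[18,23] -> hit [18,55/3] leaf, test {P3@t=18}
    N2 x:[53/3,58/3] y:[21,24] z:[22,29] -> miss, prune
    N13 x:[59/3,62/3] y:[45/2,51/2] z:[32,33] -> miss, prune
    N15 x:[64/3,65/3] y:[39/2,41/2] z:[18,23] -> miss, prune
  N20 x:[23,85/3] y:[16,26] z:[1,19] -> miss, prune
  N28 x:[46/3,71/3] y:[13/2,51/2] z:[-4,23] -> hit [46/3,23], descend [6, 8, 10, 26]
    N6 x:[46/3,50/3] y:[39/2,43/2] z:[11,16] -> miss, prune
    N8 x:[22,71/3] y:[24,51/2] z:[2,23] -> miss, prune
    N10 x:[59/3,65/3] y:[13/2,15/2] z:[17,18] -> miss, prune
    N26 x:[21,67/3] y:[19,21] z:[-4,2] -> miss, prune

order=[0, 17, 18, 1, 2, 13, 15, 20, 28, 6, 8, 10, 26]  |boxes|=13  |leaves|=1  hit=P3

== RESULT ==
[0, 17, 18, 1, 2, 13, 15, 20, 28, 6, 8, 10, 26]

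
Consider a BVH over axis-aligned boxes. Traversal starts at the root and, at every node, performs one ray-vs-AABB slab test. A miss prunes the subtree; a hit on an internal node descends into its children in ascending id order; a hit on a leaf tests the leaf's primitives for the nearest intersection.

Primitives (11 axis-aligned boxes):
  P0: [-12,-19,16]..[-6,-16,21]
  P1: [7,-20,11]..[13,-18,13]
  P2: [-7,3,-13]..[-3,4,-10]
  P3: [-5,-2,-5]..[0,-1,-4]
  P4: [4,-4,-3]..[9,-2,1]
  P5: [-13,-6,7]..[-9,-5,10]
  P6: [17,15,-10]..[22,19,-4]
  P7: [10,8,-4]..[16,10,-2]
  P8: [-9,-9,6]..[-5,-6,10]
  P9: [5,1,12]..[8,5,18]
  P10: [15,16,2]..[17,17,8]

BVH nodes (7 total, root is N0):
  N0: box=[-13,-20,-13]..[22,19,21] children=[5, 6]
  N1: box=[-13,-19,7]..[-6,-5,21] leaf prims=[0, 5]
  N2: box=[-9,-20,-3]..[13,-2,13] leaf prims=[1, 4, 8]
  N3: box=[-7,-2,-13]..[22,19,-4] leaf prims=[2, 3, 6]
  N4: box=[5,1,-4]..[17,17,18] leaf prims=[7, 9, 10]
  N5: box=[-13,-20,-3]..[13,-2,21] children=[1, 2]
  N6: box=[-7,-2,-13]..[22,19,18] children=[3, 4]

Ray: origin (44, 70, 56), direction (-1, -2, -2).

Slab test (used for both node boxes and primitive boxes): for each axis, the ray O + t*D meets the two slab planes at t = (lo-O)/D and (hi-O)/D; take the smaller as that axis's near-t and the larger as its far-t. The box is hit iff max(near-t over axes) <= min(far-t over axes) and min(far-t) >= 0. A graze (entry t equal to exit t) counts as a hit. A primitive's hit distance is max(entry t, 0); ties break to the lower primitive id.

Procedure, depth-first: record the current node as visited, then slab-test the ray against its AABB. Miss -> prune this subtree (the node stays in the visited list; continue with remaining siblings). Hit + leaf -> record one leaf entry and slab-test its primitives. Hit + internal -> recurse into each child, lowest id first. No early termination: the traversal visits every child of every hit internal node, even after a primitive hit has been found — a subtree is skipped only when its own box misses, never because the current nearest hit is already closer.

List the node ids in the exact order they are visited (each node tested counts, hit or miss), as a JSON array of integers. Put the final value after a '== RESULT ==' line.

Traverse from the root:
N0 x:[22,57] y:[51/2,45] z:[35/2,69/2] -> hit [51/2,69/2], descend [5, 6]
  N5 x:[31,57] y:[36,45] z:[35/2,59/2] -> miss, prune
  N6 x:[22,51] y:[51/2,36] z:[19,69/2] -> hit [51/2,69/2], descend [3, 4]
    N3 x:[22,51] y:[51/2,36] z:[30,69/2] -> hit [30,69/2] leaf, test {P2(miss), P3(miss), P6(miss)}
    N4 x:[27,39] y:[53/2,69/2] z:[19,30] -> hit [27,30] leaf, test {P7@t=30, P9(miss), P10@t=27}

order=[0, 5, 6, 3, 4]  |boxes|=5  |leaves|=2  hit=P10

== RESULT ==
[0, 5, 6, 3, 4]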